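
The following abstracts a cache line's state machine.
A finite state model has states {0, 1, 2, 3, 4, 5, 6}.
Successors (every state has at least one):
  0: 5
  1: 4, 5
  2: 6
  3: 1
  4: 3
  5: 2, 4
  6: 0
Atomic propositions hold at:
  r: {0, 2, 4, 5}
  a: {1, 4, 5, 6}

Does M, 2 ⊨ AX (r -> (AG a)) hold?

Yes

AG a: greatest fixpoint, start Z0 = {1, 4, 5, 6}, keep only states in Sat with every successor in Z. Z1 = {1}; Z2 = ∅; fixed.
Sat(AG a) = ∅
Sat(r -> (AG a)) = {1, 3, 6}
Sat(AX (r -> (AG a))) = {s : every successor in {1, 3, 6}} = {2, 3, 4}
2 ∈ Sat(AX (r -> (AG a))) = {2, 3, 4}, so the formula holds at 2.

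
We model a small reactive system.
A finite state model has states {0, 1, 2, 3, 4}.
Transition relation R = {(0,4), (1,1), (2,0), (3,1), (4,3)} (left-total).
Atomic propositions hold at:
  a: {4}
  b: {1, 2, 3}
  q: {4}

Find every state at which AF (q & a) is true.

Sat(q & a) = {4}
AF (q & a): least fixpoint, start Z0 = {4}, add states with every successor in Z. Z1 = {0, 4}; Z2 = {0, 2, 4}; fixed.
Sat(AF (q & a)) = {0, 2, 4}

{0, 2, 4}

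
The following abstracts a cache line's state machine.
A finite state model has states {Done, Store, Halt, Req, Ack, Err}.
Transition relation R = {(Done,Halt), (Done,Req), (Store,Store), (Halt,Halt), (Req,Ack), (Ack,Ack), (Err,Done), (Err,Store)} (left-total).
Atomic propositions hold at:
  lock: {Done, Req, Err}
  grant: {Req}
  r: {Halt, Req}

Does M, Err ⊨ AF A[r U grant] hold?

A[r U grant]: least fixpoint, start Z0 = Sat(grant) = {Req}, add states in Sat(r) with every successor in Z. Already a fixed point.
Sat(A[r U grant]) = {Req}
AF A[r U grant]: least fixpoint, start Z0 = {Req}, add states with every successor in Z. Already a fixed point.
Sat(AF A[r U grant]) = {Req}
Err ∉ Sat(AF A[r U grant]) = {Req}, so the formula does not hold at Err.

No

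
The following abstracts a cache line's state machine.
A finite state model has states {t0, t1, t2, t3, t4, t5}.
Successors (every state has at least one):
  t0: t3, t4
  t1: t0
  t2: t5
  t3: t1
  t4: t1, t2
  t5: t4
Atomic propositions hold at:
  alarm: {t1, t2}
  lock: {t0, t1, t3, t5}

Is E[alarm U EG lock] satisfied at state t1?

EG lock: greatest fixpoint, start Z0 = {t0, t1, t3, t5}, keep only states in Sat with some successor in Z. Z1 = {t0, t1, t3}; fixed.
Sat(EG lock) = {t0, t1, t3}
E[alarm U EG lock]: least fixpoint, start Z0 = Sat(EG lock) = {t0, t1, t3}, add states in Sat(alarm) with some successor in Z. Already a fixed point.
Sat(E[alarm U EG lock]) = {t0, t1, t3}
t1 ∈ Sat(E[alarm U EG lock]) = {t0, t1, t3}, so the formula holds at t1.

Yes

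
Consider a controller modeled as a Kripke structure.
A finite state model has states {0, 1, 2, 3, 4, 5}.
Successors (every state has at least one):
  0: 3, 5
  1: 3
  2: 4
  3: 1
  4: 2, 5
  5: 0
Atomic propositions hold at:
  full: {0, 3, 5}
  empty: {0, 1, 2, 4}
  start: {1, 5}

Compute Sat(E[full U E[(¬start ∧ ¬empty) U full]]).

Sat(¬start) = {0, 2, 3, 4}
Sat(¬empty) = {3, 5}
Sat(¬start ∧ ¬empty) = {3}
E[(¬start ∧ ¬empty) U full]: least fixpoint, start Z0 = Sat(full) = {0, 3, 5}, add states in Sat(¬start ∧ ¬empty) with some successor in Z. Already a fixed point.
Sat(E[(¬start ∧ ¬empty) U full]) = {0, 3, 5}
E[full U E[(¬start ∧ ¬empty) U full]]: least fixpoint, start Z0 = Sat(E[(¬start ∧ ¬empty) U full]) = {0, 3, 5}, add states in Sat(full) with some successor in Z. Already a fixed point.
Sat(E[full U E[(¬start ∧ ¬empty) U full]]) = {0, 3, 5}

{0, 3, 5}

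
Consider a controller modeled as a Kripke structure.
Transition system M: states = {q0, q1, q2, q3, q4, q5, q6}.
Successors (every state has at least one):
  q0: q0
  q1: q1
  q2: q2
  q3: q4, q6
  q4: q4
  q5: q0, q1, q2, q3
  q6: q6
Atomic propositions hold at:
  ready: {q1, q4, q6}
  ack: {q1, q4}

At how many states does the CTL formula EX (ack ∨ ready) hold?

5

Sat(ack ∨ ready) = {q1, q4, q6}
Sat(EX (ack ∨ ready)) = {s : some successor in {q1, q4, q6}} = {q1, q3, q4, q5, q6}
|Sat(EX (ack ∨ ready))| = |{q1, q3, q4, q5, q6}| = 5.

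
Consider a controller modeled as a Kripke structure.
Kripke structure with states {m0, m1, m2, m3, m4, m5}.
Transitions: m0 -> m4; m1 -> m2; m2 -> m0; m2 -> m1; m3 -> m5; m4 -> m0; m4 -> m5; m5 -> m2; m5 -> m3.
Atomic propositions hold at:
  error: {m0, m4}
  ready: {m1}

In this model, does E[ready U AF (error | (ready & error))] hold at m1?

No

Sat(ready & error) = ∅
Sat(error | (ready & error)) = {m0, m4}
AF (error | (ready & error)): least fixpoint, start Z0 = {m0, m4}, add states with every successor in Z. Already a fixed point.
Sat(AF (error | (ready & error))) = {m0, m4}
E[ready U AF (error | (ready & error))]: least fixpoint, start Z0 = Sat(AF (error | (ready & error))) = {m0, m4}, add states in Sat(ready) with some successor in Z. Already a fixed point.
Sat(E[ready U AF (error | (ready & error))]) = {m0, m4}
m1 ∉ Sat(E[ready U AF (error | (ready & error))]) = {m0, m4}, so the formula does not hold at m1.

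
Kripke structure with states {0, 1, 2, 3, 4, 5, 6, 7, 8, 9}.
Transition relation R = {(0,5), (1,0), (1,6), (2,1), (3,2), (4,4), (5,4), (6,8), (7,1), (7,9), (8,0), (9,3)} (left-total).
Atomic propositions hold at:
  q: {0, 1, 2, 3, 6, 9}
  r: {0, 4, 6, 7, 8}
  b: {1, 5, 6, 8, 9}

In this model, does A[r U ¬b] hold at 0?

Sat(¬b) = {0, 2, 3, 4, 7}
A[r U ¬b]: least fixpoint, start Z0 = Sat(¬b) = {0, 2, 3, 4, 7}, add states in Sat(r) with every successor in Z. Z1 = {0, 2, 3, 4, 7, 8}; Z2 = {0, 2, 3, 4, 6, 7, 8}; fixed.
Sat(A[r U ¬b]) = {0, 2, 3, 4, 6, 7, 8}
0 ∈ Sat(A[r U ¬b]) = {0, 2, 3, 4, 6, 7, 8}, so the formula holds at 0.

Yes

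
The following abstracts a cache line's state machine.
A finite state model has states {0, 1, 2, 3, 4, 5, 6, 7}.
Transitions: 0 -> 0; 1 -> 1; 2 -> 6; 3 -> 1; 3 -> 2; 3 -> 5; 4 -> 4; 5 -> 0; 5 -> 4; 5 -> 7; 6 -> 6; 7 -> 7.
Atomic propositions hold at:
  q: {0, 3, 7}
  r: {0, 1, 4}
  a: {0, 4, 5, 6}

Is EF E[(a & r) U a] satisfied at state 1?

No

Sat(a & r) = {0, 4}
E[(a & r) U a]: least fixpoint, start Z0 = Sat(a) = {0, 4, 5, 6}, add states in Sat(a & r) with some successor in Z. Already a fixed point.
Sat(E[(a & r) U a]) = {0, 4, 5, 6}
EF E[(a & r) U a]: least fixpoint, start Z0 = {0, 4, 5, 6}, add states with some successor in Z. Z1 = {0, 2, 3, 4, 5, 6}; fixed.
Sat(EF E[(a & r) U a]) = {0, 2, 3, 4, 5, 6}
1 ∉ Sat(EF E[(a & r) U a]) = {0, 2, 3, 4, 5, 6}, so the formula does not hold at 1.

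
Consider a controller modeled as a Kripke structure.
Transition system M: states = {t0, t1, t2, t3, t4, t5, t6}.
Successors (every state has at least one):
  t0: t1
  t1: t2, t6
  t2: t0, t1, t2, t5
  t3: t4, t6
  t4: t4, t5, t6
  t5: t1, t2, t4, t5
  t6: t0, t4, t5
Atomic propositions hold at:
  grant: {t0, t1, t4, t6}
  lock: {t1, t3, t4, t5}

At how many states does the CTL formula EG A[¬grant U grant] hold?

5

Sat(¬grant) = {t2, t3, t5}
A[¬grant U grant]: least fixpoint, start Z0 = Sat(grant) = {t0, t1, t4, t6}, add states in Sat(¬grant) with every successor in Z. Z1 = {t0, t1, t3, t4, t6}; fixed.
Sat(A[¬grant U grant]) = {t0, t1, t3, t4, t6}
EG A[¬grant U grant]: greatest fixpoint, start Z0 = {t0, t1, t3, t4, t6}, keep only states in Sat with some successor in Z. Already a fixed point.
Sat(EG A[¬grant U grant]) = {t0, t1, t3, t4, t6}
|Sat(EG A[¬grant U grant])| = |{t0, t1, t3, t4, t6}| = 5.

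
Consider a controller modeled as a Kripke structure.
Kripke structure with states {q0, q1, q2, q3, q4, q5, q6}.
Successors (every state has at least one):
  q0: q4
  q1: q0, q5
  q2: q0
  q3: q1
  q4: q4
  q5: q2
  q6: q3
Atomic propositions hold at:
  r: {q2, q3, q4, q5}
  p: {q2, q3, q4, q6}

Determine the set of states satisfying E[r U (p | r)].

{q2, q3, q4, q5, q6}

Sat(p | r) = {q2, q3, q4, q5, q6}
E[r U (p | r)]: least fixpoint, start Z0 = Sat((p | r)) = {q2, q3, q4, q5, q6}, add states in Sat(r) with some successor in Z. Already a fixed point.
Sat(E[r U (p | r)]) = {q2, q3, q4, q5, q6}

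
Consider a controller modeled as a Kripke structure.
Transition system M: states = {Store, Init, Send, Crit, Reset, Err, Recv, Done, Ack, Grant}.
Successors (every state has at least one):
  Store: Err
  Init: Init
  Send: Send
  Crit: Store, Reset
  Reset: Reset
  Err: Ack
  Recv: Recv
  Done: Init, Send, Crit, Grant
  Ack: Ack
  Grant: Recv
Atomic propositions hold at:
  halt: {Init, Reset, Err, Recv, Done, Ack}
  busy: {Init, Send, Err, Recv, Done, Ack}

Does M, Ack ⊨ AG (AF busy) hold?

AF busy: least fixpoint, start Z0 = {Init, Send, Err, Recv, Done, Ack}, add states with every successor in Z. Z1 = {Store, Init, Send, Err, Recv, Done, Ack, Grant}; fixed.
Sat(AF busy) = {Store, Init, Send, Err, Recv, Done, Ack, Grant}
AG (AF busy): greatest fixpoint, start Z0 = {Store, Init, Send, Err, Recv, Done, Ack, Grant}, keep only states in Sat with every successor in Z. Z1 = {Store, Init, Send, Err, Recv, Ack, Grant}; fixed.
Sat(AG (AF busy)) = {Store, Init, Send, Err, Recv, Ack, Grant}
Ack ∈ Sat(AG (AF busy)) = {Store, Init, Send, Err, Recv, Ack, Grant}, so the formula holds at Ack.

Yes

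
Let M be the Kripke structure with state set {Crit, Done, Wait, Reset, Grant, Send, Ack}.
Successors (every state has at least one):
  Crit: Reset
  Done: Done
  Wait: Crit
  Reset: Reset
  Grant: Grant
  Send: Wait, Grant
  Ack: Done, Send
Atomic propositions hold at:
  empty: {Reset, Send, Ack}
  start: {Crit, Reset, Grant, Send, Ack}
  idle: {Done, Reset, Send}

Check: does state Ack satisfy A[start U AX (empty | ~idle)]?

No

Sat(~idle) = {Crit, Wait, Grant, Ack}
Sat(empty | ~idle) = {Crit, Wait, Reset, Grant, Send, Ack}
Sat(AX (empty | ~idle)) = {s : every successor in {Crit, Wait, Reset, Grant, Send, Ack}} = {Crit, Wait, Reset, Grant, Send}
A[start U AX (empty | ~idle)]: least fixpoint, start Z0 = Sat(AX (empty | ~idle)) = {Crit, Wait, Reset, Grant, Send}, add states in Sat(start) with every successor in Z. Already a fixed point.
Sat(A[start U AX (empty | ~idle)]) = {Crit, Wait, Reset, Grant, Send}
Ack ∉ Sat(A[start U AX (empty | ~idle)]) = {Crit, Wait, Reset, Grant, Send}, so the formula does not hold at Ack.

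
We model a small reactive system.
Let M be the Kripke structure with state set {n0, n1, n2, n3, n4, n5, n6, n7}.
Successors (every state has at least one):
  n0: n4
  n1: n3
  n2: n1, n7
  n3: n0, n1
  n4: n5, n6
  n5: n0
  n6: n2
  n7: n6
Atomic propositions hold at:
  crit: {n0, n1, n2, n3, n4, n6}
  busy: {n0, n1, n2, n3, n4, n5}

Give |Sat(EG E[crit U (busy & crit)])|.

Sat(busy & crit) = {n0, n1, n2, n3, n4}
E[crit U (busy & crit)]: least fixpoint, start Z0 = Sat((busy & crit)) = {n0, n1, n2, n3, n4}, add states in Sat(crit) with some successor in Z. Z1 = {n0, n1, n2, n3, n4, n6}; fixed.
Sat(E[crit U (busy & crit)]) = {n0, n1, n2, n3, n4, n6}
EG E[crit U (busy & crit)]: greatest fixpoint, start Z0 = {n0, n1, n2, n3, n4, n6}, keep only states in Sat with some successor in Z. Already a fixed point.
Sat(EG E[crit U (busy & crit)]) = {n0, n1, n2, n3, n4, n6}
|Sat(EG E[crit U (busy & crit)])| = |{n0, n1, n2, n3, n4, n6}| = 6.

6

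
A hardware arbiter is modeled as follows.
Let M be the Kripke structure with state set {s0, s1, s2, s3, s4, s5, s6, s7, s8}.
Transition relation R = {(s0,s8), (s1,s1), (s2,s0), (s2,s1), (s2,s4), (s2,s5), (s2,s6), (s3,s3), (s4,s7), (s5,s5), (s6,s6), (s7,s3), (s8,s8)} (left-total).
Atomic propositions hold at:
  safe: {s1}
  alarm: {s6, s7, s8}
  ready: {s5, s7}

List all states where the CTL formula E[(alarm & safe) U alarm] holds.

Sat(alarm & safe) = ∅
E[(alarm & safe) U alarm]: least fixpoint, start Z0 = Sat(alarm) = {s6, s7, s8}, add states in Sat(alarm & safe) with some successor in Z. Already a fixed point.
Sat(E[(alarm & safe) U alarm]) = {s6, s7, s8}

{s6, s7, s8}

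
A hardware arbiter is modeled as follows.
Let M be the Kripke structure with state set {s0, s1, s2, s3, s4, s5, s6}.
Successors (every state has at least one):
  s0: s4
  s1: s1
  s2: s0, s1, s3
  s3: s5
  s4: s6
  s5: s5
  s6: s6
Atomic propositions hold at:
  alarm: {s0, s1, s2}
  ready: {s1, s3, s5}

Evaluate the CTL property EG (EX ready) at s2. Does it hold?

Yes

Sat(EX ready) = {s : some successor in {s1, s3, s5}} = {s1, s2, s3, s5}
EG (EX ready): greatest fixpoint, start Z0 = {s1, s2, s3, s5}, keep only states in Sat with some successor in Z. Already a fixed point.
Sat(EG (EX ready)) = {s1, s2, s3, s5}
s2 ∈ Sat(EG (EX ready)) = {s1, s2, s3, s5}, so the formula holds at s2.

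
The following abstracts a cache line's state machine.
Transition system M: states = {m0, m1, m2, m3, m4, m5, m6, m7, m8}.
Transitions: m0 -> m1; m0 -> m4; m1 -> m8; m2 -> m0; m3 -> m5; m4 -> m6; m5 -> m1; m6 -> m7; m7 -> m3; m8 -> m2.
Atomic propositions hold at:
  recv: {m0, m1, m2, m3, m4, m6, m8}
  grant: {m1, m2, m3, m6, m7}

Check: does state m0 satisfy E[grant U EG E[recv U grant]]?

E[recv U grant]: least fixpoint, start Z0 = Sat(grant) = {m1, m2, m3, m6, m7}, add states in Sat(recv) with some successor in Z. Z1 = {m0, m1, m2, m3, m4, m6, m7, m8}; fixed.
Sat(E[recv U grant]) = {m0, m1, m2, m3, m4, m6, m7, m8}
EG E[recv U grant]: greatest fixpoint, start Z0 = {m0, m1, m2, m3, m4, m6, m7, m8}, keep only states in Sat with some successor in Z. Z1 = {m0, m1, m2, m4, m6, m7, m8}; Z2 = {m0, m1, m2, m4, m6, m8}; Z3 = {m0, m1, m2, m4, m8}; Z4 = {m0, m1, m2, m8}; fixed.
Sat(EG E[recv U grant]) = {m0, m1, m2, m8}
E[grant U EG E[recv U grant]]: least fixpoint, start Z0 = Sat(EG E[recv U grant]) = {m0, m1, m2, m8}, add states in Sat(grant) with some successor in Z. Already a fixed point.
Sat(E[grant U EG E[recv U grant]]) = {m0, m1, m2, m8}
m0 ∈ Sat(E[grant U EG E[recv U grant]]) = {m0, m1, m2, m8}, so the formula holds at m0.

Yes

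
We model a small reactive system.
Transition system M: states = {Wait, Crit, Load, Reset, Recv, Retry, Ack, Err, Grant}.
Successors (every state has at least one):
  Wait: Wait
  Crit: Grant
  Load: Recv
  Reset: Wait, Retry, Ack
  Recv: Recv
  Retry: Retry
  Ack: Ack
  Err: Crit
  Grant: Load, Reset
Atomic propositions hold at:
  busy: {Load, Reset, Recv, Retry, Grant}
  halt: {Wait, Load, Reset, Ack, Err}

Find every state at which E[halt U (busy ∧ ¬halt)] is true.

Sat(¬halt) = {Crit, Recv, Retry, Grant}
Sat(busy ∧ ¬halt) = {Recv, Retry, Grant}
E[halt U (busy ∧ ¬halt)]: least fixpoint, start Z0 = Sat((busy ∧ ¬halt)) = {Recv, Retry, Grant}, add states in Sat(halt) with some successor in Z. Z1 = {Load, Reset, Recv, Retry, Grant}; fixed.
Sat(E[halt U (busy ∧ ¬halt)]) = {Load, Reset, Recv, Retry, Grant}

{Load, Reset, Recv, Retry, Grant}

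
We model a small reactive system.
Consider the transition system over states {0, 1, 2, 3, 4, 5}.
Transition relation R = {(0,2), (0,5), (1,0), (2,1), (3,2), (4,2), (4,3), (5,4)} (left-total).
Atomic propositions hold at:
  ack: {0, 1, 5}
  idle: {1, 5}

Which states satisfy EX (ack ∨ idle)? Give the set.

{0, 1, 2}

Sat(ack ∨ idle) = {0, 1, 5}
Sat(EX (ack ∨ idle)) = {s : some successor in {0, 1, 5}} = {0, 1, 2}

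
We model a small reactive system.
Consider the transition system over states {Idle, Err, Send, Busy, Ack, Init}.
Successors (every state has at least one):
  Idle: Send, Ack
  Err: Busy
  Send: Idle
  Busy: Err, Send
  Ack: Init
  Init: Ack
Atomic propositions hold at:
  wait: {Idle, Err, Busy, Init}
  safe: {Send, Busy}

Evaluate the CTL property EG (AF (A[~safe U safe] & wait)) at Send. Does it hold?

Sat(~safe) = {Idle, Err, Ack, Init}
A[~safe U safe]: least fixpoint, start Z0 = Sat(safe) = {Send, Busy}, add states in Sat(~safe) with every successor in Z. Z1 = {Err, Send, Busy}; fixed.
Sat(A[~safe U safe]) = {Err, Send, Busy}
Sat(A[~safe U safe] & wait) = {Err, Busy}
AF (A[~safe U safe] & wait): least fixpoint, start Z0 = {Err, Busy}, add states with every successor in Z. Already a fixed point.
Sat(AF (A[~safe U safe] & wait)) = {Err, Busy}
EG (AF (A[~safe U safe] & wait)): greatest fixpoint, start Z0 = {Err, Busy}, keep only states in Sat with some successor in Z. Already a fixed point.
Sat(EG (AF (A[~safe U safe] & wait))) = {Err, Busy}
Send ∉ Sat(EG (AF (A[~safe U safe] & wait))) = {Err, Busy}, so the formula does not hold at Send.

No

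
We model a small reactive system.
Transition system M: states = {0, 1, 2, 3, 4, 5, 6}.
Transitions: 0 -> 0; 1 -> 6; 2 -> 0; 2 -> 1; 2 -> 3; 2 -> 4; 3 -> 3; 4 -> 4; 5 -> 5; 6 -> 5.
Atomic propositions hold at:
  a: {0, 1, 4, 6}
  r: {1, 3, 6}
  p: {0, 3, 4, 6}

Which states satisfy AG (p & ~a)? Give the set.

Sat(~a) = {2, 3, 5}
Sat(p & ~a) = {3}
AG (p & ~a): greatest fixpoint, start Z0 = {3}, keep only states in Sat with every successor in Z. Already a fixed point.
Sat(AG (p & ~a)) = {3}

{3}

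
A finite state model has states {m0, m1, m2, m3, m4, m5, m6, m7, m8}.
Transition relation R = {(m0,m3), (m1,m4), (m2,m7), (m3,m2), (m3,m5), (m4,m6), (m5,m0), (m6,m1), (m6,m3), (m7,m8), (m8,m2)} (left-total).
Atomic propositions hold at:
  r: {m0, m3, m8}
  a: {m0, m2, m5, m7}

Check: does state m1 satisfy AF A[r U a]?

No

A[r U a]: least fixpoint, start Z0 = Sat(a) = {m0, m2, m5, m7}, add states in Sat(r) with every successor in Z. Z1 = {m0, m2, m3, m5, m7, m8}; fixed.
Sat(A[r U a]) = {m0, m2, m3, m5, m7, m8}
AF A[r U a]: least fixpoint, start Z0 = {m0, m2, m3, m5, m7, m8}, add states with every successor in Z. Already a fixed point.
Sat(AF A[r U a]) = {m0, m2, m3, m5, m7, m8}
m1 ∉ Sat(AF A[r U a]) = {m0, m2, m3, m5, m7, m8}, so the formula does not hold at m1.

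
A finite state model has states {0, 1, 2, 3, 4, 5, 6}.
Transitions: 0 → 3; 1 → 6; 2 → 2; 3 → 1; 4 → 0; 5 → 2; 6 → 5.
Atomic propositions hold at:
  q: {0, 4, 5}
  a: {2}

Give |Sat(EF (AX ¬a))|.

5

Sat(¬a) = {0, 1, 3, 4, 5, 6}
Sat(AX ¬a) = {s : every successor in {0, 1, 3, 4, 5, 6}} = {0, 1, 3, 4, 6}
EF (AX ¬a): least fixpoint, start Z0 = {0, 1, 3, 4, 6}, add states with some successor in Z. Already a fixed point.
Sat(EF (AX ¬a)) = {0, 1, 3, 4, 6}
|Sat(EF (AX ¬a))| = |{0, 1, 3, 4, 6}| = 5.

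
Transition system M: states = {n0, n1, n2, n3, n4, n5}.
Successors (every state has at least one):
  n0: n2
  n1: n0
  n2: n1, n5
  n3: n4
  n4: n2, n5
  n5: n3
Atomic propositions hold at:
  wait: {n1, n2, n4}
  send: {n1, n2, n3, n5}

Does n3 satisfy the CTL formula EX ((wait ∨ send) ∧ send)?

Sat(wait ∨ send) = {n1, n2, n3, n4, n5}
Sat((wait ∨ send) ∧ send) = {n1, n2, n3, n5}
Sat(EX ((wait ∨ send) ∧ send)) = {s : some successor in {n1, n2, n3, n5}} = {n0, n2, n4, n5}
n3 ∉ Sat(EX ((wait ∨ send) ∧ send)) = {n0, n2, n4, n5}, so the formula does not hold at n3.

No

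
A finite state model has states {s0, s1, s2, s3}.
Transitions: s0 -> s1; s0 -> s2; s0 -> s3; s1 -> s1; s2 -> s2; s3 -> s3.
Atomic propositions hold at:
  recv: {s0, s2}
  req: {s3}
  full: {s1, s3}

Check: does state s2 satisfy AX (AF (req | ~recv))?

Sat(~recv) = {s1, s3}
Sat(req | ~recv) = {s1, s3}
AF (req | ~recv): least fixpoint, start Z0 = {s1, s3}, add states with every successor in Z. Already a fixed point.
Sat(AF (req | ~recv)) = {s1, s3}
Sat(AX (AF (req | ~recv))) = {s : every successor in {s1, s3}} = {s1, s3}
s2 ∉ Sat(AX (AF (req | ~recv))) = {s1, s3}, so the formula does not hold at s2.

No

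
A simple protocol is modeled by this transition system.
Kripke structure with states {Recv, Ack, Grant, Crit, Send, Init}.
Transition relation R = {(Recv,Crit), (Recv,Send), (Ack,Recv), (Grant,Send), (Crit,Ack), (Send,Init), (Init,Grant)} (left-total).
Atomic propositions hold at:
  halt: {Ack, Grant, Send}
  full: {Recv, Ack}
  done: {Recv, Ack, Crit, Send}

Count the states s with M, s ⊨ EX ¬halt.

3

Sat(¬halt) = {Recv, Crit, Init}
Sat(EX ¬halt) = {s : some successor in {Recv, Crit, Init}} = {Recv, Ack, Send}
|Sat(EX ¬halt)| = |{Recv, Ack, Send}| = 3.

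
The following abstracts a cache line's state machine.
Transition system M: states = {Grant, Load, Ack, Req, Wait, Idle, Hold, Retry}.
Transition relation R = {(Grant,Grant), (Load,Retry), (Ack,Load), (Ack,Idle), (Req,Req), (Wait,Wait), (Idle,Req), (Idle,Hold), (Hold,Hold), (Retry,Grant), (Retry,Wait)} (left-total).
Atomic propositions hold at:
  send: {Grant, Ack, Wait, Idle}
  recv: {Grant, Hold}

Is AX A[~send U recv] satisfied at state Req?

No

Sat(~send) = {Load, Req, Hold, Retry}
A[~send U recv]: least fixpoint, start Z0 = Sat(recv) = {Grant, Hold}, add states in Sat(~send) with every successor in Z. Already a fixed point.
Sat(A[~send U recv]) = {Grant, Hold}
Sat(AX A[~send U recv]) = {s : every successor in {Grant, Hold}} = {Grant, Hold}
Req ∉ Sat(AX A[~send U recv]) = {Grant, Hold}, so the formula does not hold at Req.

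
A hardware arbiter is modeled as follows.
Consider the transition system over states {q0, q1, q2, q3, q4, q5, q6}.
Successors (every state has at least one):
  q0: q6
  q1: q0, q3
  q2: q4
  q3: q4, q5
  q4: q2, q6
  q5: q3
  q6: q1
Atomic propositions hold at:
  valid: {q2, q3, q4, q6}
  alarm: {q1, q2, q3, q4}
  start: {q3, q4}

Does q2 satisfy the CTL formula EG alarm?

EG alarm: greatest fixpoint, start Z0 = {q1, q2, q3, q4}, keep only states in Sat with some successor in Z. Already a fixed point.
Sat(EG alarm) = {q1, q2, q3, q4}
q2 ∈ Sat(EG alarm) = {q1, q2, q3, q4}, so the formula holds at q2.

Yes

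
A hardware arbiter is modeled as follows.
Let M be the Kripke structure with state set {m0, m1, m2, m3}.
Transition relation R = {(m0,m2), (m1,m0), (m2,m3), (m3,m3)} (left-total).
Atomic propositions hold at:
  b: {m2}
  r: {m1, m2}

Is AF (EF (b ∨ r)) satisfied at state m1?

Yes

Sat(b ∨ r) = {m1, m2}
EF (b ∨ r): least fixpoint, start Z0 = {m1, m2}, add states with some successor in Z. Z1 = {m0, m1, m2}; fixed.
Sat(EF (b ∨ r)) = {m0, m1, m2}
AF (EF (b ∨ r)): least fixpoint, start Z0 = {m0, m1, m2}, add states with every successor in Z. Already a fixed point.
Sat(AF (EF (b ∨ r))) = {m0, m1, m2}
m1 ∈ Sat(AF (EF (b ∨ r))) = {m0, m1, m2}, so the formula holds at m1.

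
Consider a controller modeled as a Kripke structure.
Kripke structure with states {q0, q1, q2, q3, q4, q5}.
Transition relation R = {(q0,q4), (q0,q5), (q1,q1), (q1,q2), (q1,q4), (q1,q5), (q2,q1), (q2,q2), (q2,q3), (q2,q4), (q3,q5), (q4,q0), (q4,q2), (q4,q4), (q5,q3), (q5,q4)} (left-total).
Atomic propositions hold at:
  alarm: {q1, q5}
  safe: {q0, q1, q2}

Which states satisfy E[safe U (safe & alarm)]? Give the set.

Sat(safe & alarm) = {q1}
E[safe U (safe & alarm)]: least fixpoint, start Z0 = Sat((safe & alarm)) = {q1}, add states in Sat(safe) with some successor in Z. Z1 = {q1, q2}; fixed.
Sat(E[safe U (safe & alarm)]) = {q1, q2}

{q1, q2}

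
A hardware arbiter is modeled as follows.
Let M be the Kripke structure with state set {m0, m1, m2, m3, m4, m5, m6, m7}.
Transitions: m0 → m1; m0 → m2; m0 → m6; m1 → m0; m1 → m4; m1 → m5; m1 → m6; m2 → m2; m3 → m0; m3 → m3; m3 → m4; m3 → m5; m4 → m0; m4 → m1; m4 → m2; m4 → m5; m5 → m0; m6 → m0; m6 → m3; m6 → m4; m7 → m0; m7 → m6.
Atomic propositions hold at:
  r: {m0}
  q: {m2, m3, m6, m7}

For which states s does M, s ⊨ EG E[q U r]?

{m0, m3, m6, m7}

E[q U r]: least fixpoint, start Z0 = Sat(r) = {m0}, add states in Sat(q) with some successor in Z. Z1 = {m0, m3, m6, m7}; fixed.
Sat(E[q U r]) = {m0, m3, m6, m7}
EG E[q U r]: greatest fixpoint, start Z0 = {m0, m3, m6, m7}, keep only states in Sat with some successor in Z. Already a fixed point.
Sat(EG E[q U r]) = {m0, m3, m6, m7}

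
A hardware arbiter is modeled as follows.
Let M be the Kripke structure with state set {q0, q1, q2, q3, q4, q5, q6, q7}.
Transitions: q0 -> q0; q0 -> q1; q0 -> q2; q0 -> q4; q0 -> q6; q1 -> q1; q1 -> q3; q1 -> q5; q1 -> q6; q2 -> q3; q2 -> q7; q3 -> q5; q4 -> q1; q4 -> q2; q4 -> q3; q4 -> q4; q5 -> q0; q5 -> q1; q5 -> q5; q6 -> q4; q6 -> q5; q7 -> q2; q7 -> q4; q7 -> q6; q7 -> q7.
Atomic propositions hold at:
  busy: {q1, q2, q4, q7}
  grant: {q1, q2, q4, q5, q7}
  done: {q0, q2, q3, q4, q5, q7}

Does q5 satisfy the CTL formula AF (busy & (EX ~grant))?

No

Sat(~grant) = {q0, q3, q6}
Sat(EX ~grant) = {s : some successor in {q0, q3, q6}} = {q0, q1, q2, q4, q5, q7}
Sat(busy & (EX ~grant)) = {q1, q2, q4, q7}
AF (busy & (EX ~grant)): least fixpoint, start Z0 = {q1, q2, q4, q7}, add states with every successor in Z. Already a fixed point.
Sat(AF (busy & (EX ~grant))) = {q1, q2, q4, q7}
q5 ∉ Sat(AF (busy & (EX ~grant))) = {q1, q2, q4, q7}, so the formula does not hold at q5.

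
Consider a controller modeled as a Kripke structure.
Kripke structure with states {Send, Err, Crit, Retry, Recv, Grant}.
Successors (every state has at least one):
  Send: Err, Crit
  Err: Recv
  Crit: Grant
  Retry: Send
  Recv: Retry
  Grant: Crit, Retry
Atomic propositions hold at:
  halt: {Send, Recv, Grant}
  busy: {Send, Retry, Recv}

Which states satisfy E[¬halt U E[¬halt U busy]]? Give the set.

Sat(¬halt) = {Err, Crit, Retry}
E[¬halt U busy]: least fixpoint, start Z0 = Sat(busy) = {Send, Retry, Recv}, add states in Sat(¬halt) with some successor in Z. Z1 = {Send, Err, Retry, Recv}; fixed.
Sat(E[¬halt U busy]) = {Send, Err, Retry, Recv}
E[¬halt U E[¬halt U busy]]: least fixpoint, start Z0 = Sat(E[¬halt U busy]) = {Send, Err, Retry, Recv}, add states in Sat(¬halt) with some successor in Z. Already a fixed point.
Sat(E[¬halt U E[¬halt U busy]]) = {Send, Err, Retry, Recv}

{Send, Err, Retry, Recv}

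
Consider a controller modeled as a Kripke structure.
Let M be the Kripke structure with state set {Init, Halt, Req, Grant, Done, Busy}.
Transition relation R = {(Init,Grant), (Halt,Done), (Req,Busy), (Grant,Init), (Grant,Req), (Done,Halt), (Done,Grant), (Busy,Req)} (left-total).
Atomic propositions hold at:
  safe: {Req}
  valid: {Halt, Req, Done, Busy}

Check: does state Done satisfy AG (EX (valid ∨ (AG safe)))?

AG safe: greatest fixpoint, start Z0 = {Req}, keep only states in Sat with every successor in Z. Z1 = ∅; fixed.
Sat(AG safe) = ∅
Sat(valid ∨ (AG safe)) = {Halt, Req, Done, Busy}
Sat(EX (valid ∨ (AG safe))) = {s : some successor in {Halt, Req, Done, Busy}} = {Halt, Req, Grant, Done, Busy}
AG (EX (valid ∨ (AG safe))): greatest fixpoint, start Z0 = {Halt, Req, Grant, Done, Busy}, keep only states in Sat with every successor in Z. Z1 = {Halt, Req, Done, Busy}; Z2 = {Halt, Req, Busy}; Z3 = {Req, Busy}; fixed.
Sat(AG (EX (valid ∨ (AG safe)))) = {Req, Busy}
Done ∉ Sat(AG (EX (valid ∨ (AG safe)))) = {Req, Busy}, so the formula does not hold at Done.

No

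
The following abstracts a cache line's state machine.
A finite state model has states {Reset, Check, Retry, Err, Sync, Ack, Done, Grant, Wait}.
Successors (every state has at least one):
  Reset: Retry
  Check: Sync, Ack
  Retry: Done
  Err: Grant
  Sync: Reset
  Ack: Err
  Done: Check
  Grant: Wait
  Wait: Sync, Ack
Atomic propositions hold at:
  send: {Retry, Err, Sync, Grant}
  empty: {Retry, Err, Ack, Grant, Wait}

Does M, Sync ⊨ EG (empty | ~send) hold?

Sat(~send) = {Reset, Check, Ack, Done, Wait}
Sat(empty | ~send) = {Reset, Check, Retry, Err, Ack, Done, Grant, Wait}
EG (empty | ~send): greatest fixpoint, start Z0 = {Reset, Check, Retry, Err, Ack, Done, Grant, Wait}, keep only states in Sat with some successor in Z. Already a fixed point.
Sat(EG (empty | ~send)) = {Reset, Check, Retry, Err, Ack, Done, Grant, Wait}
Sync ∉ Sat(EG (empty | ~send)) = {Reset, Check, Retry, Err, Ack, Done, Grant, Wait}, so the formula does not hold at Sync.

No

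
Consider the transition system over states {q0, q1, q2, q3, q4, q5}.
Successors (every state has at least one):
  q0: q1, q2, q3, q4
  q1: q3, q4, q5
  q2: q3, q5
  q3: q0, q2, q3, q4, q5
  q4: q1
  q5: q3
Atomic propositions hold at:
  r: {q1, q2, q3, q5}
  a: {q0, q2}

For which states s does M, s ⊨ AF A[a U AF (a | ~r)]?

{q0, q2, q4}

Sat(~r) = {q0, q4}
Sat(a | ~r) = {q0, q2, q4}
AF (a | ~r): least fixpoint, start Z0 = {q0, q2, q4}, add states with every successor in Z. Already a fixed point.
Sat(AF (a | ~r)) = {q0, q2, q4}
A[a U AF (a | ~r)]: least fixpoint, start Z0 = Sat(AF (a | ~r)) = {q0, q2, q4}, add states in Sat(a) with every successor in Z. Already a fixed point.
Sat(A[a U AF (a | ~r)]) = {q0, q2, q4}
AF A[a U AF (a | ~r)]: least fixpoint, start Z0 = {q0, q2, q4}, add states with every successor in Z. Already a fixed point.
Sat(AF A[a U AF (a | ~r)]) = {q0, q2, q4}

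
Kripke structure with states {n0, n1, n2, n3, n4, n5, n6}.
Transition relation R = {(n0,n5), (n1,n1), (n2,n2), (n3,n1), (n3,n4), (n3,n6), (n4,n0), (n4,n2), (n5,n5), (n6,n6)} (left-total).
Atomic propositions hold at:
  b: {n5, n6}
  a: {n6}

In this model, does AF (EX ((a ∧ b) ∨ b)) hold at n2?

Sat(a ∧ b) = {n6}
Sat((a ∧ b) ∨ b) = {n5, n6}
Sat(EX ((a ∧ b) ∨ b)) = {s : some successor in {n5, n6}} = {n0, n3, n5, n6}
AF (EX ((a ∧ b) ∨ b)): least fixpoint, start Z0 = {n0, n3, n5, n6}, add states with every successor in Z. Already a fixed point.
Sat(AF (EX ((a ∧ b) ∨ b))) = {n0, n3, n5, n6}
n2 ∉ Sat(AF (EX ((a ∧ b) ∨ b))) = {n0, n3, n5, n6}, so the formula does not hold at n2.

No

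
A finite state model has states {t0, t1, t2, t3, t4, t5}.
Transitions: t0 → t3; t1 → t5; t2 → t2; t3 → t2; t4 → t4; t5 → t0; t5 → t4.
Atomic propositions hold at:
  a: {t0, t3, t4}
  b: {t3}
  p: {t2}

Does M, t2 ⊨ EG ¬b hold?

Yes

Sat(¬b) = {t0, t1, t2, t4, t5}
EG ¬b: greatest fixpoint, start Z0 = {t0, t1, t2, t4, t5}, keep only states in Sat with some successor in Z. Z1 = {t1, t2, t4, t5}; fixed.
Sat(EG ¬b) = {t1, t2, t4, t5}
t2 ∈ Sat(EG ¬b) = {t1, t2, t4, t5}, so the formula holds at t2.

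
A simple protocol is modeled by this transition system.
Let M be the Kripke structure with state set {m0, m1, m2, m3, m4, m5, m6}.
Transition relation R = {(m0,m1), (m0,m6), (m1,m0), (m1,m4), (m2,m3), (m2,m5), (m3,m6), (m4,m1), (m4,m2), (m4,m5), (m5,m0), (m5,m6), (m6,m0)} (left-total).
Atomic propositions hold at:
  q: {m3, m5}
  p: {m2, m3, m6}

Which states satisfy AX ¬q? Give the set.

{m0, m1, m3, m5, m6}

Sat(¬q) = {m0, m1, m2, m4, m6}
Sat(AX ¬q) = {s : every successor in {m0, m1, m2, m4, m6}} = {m0, m1, m3, m5, m6}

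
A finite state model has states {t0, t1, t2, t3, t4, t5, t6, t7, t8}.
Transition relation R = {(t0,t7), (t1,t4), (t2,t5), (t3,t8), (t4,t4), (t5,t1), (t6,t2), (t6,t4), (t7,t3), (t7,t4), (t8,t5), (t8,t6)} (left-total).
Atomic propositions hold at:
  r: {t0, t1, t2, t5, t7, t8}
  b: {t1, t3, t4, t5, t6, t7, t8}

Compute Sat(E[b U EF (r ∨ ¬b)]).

Sat(¬b) = {t0, t2}
Sat(r ∨ ¬b) = {t0, t1, t2, t5, t7, t8}
EF (r ∨ ¬b): least fixpoint, start Z0 = {t0, t1, t2, t5, t7, t8}, add states with some successor in Z. Z1 = {t0, t1, t2, t3, t5, t6, t7, t8}; fixed.
Sat(EF (r ∨ ¬b)) = {t0, t1, t2, t3, t5, t6, t7, t8}
E[b U EF (r ∨ ¬b)]: least fixpoint, start Z0 = Sat(EF (r ∨ ¬b)) = {t0, t1, t2, t3, t5, t6, t7, t8}, add states in Sat(b) with some successor in Z. Already a fixed point.
Sat(E[b U EF (r ∨ ¬b)]) = {t0, t1, t2, t3, t5, t6, t7, t8}

{t0, t1, t2, t3, t5, t6, t7, t8}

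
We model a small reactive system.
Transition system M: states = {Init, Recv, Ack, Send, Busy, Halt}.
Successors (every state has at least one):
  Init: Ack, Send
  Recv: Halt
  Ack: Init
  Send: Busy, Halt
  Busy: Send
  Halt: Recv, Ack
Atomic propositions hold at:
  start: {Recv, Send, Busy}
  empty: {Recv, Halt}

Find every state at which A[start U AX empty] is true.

Sat(AX empty) = {s : every successor in {Recv, Halt}} = {Recv}
A[start U AX empty]: least fixpoint, start Z0 = Sat(AX empty) = {Recv}, add states in Sat(start) with every successor in Z. Already a fixed point.
Sat(A[start U AX empty]) = {Recv}

{Recv}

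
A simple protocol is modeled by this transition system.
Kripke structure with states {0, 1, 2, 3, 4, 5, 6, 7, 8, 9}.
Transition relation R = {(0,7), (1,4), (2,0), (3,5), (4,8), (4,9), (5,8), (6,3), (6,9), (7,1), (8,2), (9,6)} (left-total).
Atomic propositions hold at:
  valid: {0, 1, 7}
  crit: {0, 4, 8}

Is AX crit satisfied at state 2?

Sat(AX crit) = {s : every successor in {0, 4, 8}} = {1, 2, 5}
2 ∈ Sat(AX crit) = {1, 2, 5}, so the formula holds at 2.

Yes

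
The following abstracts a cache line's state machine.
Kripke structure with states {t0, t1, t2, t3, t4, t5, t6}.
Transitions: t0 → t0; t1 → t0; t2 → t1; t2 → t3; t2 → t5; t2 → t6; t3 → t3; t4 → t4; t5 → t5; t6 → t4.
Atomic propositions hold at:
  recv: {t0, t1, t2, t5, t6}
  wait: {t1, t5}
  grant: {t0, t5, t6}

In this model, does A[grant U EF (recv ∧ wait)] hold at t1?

Yes

Sat(recv ∧ wait) = {t1, t5}
EF (recv ∧ wait): least fixpoint, start Z0 = {t1, t5}, add states with some successor in Z. Z1 = {t1, t2, t5}; fixed.
Sat(EF (recv ∧ wait)) = {t1, t2, t5}
A[grant U EF (recv ∧ wait)]: least fixpoint, start Z0 = Sat(EF (recv ∧ wait)) = {t1, t2, t5}, add states in Sat(grant) with every successor in Z. Already a fixed point.
Sat(A[grant U EF (recv ∧ wait)]) = {t1, t2, t5}
t1 ∈ Sat(A[grant U EF (recv ∧ wait)]) = {t1, t2, t5}, so the formula holds at t1.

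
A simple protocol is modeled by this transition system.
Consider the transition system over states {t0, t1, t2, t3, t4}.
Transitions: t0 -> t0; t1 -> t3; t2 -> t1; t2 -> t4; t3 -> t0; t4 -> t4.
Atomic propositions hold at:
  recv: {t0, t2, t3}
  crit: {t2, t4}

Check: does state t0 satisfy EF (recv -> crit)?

No

Sat(recv -> crit) = {t1, t2, t4}
EF (recv -> crit): least fixpoint, start Z0 = {t1, t2, t4}, add states with some successor in Z. Already a fixed point.
Sat(EF (recv -> crit)) = {t1, t2, t4}
t0 ∉ Sat(EF (recv -> crit)) = {t1, t2, t4}, so the formula does not hold at t0.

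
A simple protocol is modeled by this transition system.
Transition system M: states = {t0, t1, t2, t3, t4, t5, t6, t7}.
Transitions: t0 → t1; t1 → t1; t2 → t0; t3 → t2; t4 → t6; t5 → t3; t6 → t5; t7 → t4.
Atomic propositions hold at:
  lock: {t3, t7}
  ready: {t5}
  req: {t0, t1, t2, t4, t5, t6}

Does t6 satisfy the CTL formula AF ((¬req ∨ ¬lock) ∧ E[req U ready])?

Sat(¬req) = {t3, t7}
Sat(¬lock) = {t0, t1, t2, t4, t5, t6}
Sat(¬req ∨ ¬lock) = {t0, t1, t2, t3, t4, t5, t6, t7}
E[req U ready]: least fixpoint, start Z0 = Sat(ready) = {t5}, add states in Sat(req) with some successor in Z. Z1 = {t5, t6}; Z2 = {t4, t5, t6}; fixed.
Sat(E[req U ready]) = {t4, t5, t6}
Sat((¬req ∨ ¬lock) ∧ E[req U ready]) = {t4, t5, t6}
AF ((¬req ∨ ¬lock) ∧ E[req U ready]): least fixpoint, start Z0 = {t4, t5, t6}, add states with every successor in Z. Z1 = {t4, t5, t6, t7}; fixed.
Sat(AF ((¬req ∨ ¬lock) ∧ E[req U ready])) = {t4, t5, t6, t7}
t6 ∈ Sat(AF ((¬req ∨ ¬lock) ∧ E[req U ready])) = {t4, t5, t6, t7}, so the formula holds at t6.

Yes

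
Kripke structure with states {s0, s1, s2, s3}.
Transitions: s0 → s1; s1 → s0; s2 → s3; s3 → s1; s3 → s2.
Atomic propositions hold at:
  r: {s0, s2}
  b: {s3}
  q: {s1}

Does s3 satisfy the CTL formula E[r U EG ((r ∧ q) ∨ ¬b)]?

Sat(r ∧ q) = ∅
Sat(¬b) = {s0, s1, s2}
Sat((r ∧ q) ∨ ¬b) = {s0, s1, s2}
EG ((r ∧ q) ∨ ¬b): greatest fixpoint, start Z0 = {s0, s1, s2}, keep only states in Sat with some successor in Z. Z1 = {s0, s1}; fixed.
Sat(EG ((r ∧ q) ∨ ¬b)) = {s0, s1}
E[r U EG ((r ∧ q) ∨ ¬b)]: least fixpoint, start Z0 = Sat(EG ((r ∧ q) ∨ ¬b)) = {s0, s1}, add states in Sat(r) with some successor in Z. Already a fixed point.
Sat(E[r U EG ((r ∧ q) ∨ ¬b)]) = {s0, s1}
s3 ∉ Sat(E[r U EG ((r ∧ q) ∨ ¬b)]) = {s0, s1}, so the formula does not hold at s3.

No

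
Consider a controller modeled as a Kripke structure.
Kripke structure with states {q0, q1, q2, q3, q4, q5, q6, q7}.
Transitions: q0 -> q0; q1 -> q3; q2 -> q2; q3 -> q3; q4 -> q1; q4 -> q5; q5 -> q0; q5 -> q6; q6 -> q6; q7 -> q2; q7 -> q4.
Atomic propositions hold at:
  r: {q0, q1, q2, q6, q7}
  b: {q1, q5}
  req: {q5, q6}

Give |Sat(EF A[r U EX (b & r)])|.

2

Sat(b & r) = {q1}
Sat(EX (b & r)) = {s : some successor in {q1}} = {q4}
A[r U EX (b & r)]: least fixpoint, start Z0 = Sat(EX (b & r)) = {q4}, add states in Sat(r) with every successor in Z. Already a fixed point.
Sat(A[r U EX (b & r)]) = {q4}
EF A[r U EX (b & r)]: least fixpoint, start Z0 = {q4}, add states with some successor in Z. Z1 = {q4, q7}; fixed.
Sat(EF A[r U EX (b & r)]) = {q4, q7}
|Sat(EF A[r U EX (b & r)])| = |{q4, q7}| = 2.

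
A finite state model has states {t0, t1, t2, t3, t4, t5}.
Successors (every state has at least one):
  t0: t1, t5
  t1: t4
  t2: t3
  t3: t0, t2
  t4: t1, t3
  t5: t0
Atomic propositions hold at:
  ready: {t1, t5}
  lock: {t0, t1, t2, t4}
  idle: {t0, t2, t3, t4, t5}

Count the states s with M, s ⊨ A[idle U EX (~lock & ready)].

2

Sat(~lock) = {t3, t5}
Sat(~lock & ready) = {t5}
Sat(EX (~lock & ready)) = {s : some successor in {t5}} = {t0}
A[idle U EX (~lock & ready)]: least fixpoint, start Z0 = Sat(EX (~lock & ready)) = {t0}, add states in Sat(idle) with every successor in Z. Z1 = {t0, t5}; fixed.
Sat(A[idle U EX (~lock & ready)]) = {t0, t5}
|Sat(A[idle U EX (~lock & ready)])| = |{t0, t5}| = 2.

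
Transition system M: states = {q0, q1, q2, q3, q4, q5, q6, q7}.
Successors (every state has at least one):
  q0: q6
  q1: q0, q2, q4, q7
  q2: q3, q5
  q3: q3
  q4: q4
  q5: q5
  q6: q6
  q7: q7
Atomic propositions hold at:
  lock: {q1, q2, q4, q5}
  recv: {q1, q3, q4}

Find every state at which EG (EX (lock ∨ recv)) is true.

Sat(lock ∨ recv) = {q1, q2, q3, q4, q5}
Sat(EX (lock ∨ recv)) = {s : some successor in {q1, q2, q3, q4, q5}} = {q1, q2, q3, q4, q5}
EG (EX (lock ∨ recv)): greatest fixpoint, start Z0 = {q1, q2, q3, q4, q5}, keep only states in Sat with some successor in Z. Already a fixed point.
Sat(EG (EX (lock ∨ recv))) = {q1, q2, q3, q4, q5}

{q1, q2, q3, q4, q5}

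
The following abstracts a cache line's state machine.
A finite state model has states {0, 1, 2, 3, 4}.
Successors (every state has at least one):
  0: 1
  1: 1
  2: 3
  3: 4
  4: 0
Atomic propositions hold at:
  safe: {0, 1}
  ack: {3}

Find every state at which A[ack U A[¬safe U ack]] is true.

Sat(¬safe) = {2, 3, 4}
A[¬safe U ack]: least fixpoint, start Z0 = Sat(ack) = {3}, add states in Sat(¬safe) with every successor in Z. Z1 = {2, 3}; fixed.
Sat(A[¬safe U ack]) = {2, 3}
A[ack U A[¬safe U ack]]: least fixpoint, start Z0 = Sat(A[¬safe U ack]) = {2, 3}, add states in Sat(ack) with every successor in Z. Already a fixed point.
Sat(A[ack U A[¬safe U ack]]) = {2, 3}

{2, 3}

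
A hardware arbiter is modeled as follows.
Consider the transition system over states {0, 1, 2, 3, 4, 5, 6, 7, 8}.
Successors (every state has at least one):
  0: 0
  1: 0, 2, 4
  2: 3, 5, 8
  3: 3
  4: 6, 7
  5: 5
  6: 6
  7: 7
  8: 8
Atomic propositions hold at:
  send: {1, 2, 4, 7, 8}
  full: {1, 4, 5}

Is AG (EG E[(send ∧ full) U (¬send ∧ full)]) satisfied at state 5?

Sat(send ∧ full) = {1, 4}
Sat(¬send) = {0, 3, 5, 6}
Sat(¬send ∧ full) = {5}
E[(send ∧ full) U (¬send ∧ full)]: least fixpoint, start Z0 = Sat((¬send ∧ full)) = {5}, add states in Sat(send ∧ full) with some successor in Z. Already a fixed point.
Sat(E[(send ∧ full) U (¬send ∧ full)]) = {5}
EG E[(send ∧ full) U (¬send ∧ full)]: greatest fixpoint, start Z0 = {5}, keep only states in Sat with some successor in Z. Already a fixed point.
Sat(EG E[(send ∧ full) U (¬send ∧ full)]) = {5}
AG (EG E[(send ∧ full) U (¬send ∧ full)]): greatest fixpoint, start Z0 = {5}, keep only states in Sat with every successor in Z. Already a fixed point.
Sat(AG (EG E[(send ∧ full) U (¬send ∧ full)])) = {5}
5 ∈ Sat(AG (EG E[(send ∧ full) U (¬send ∧ full)])) = {5}, so the formula holds at 5.

Yes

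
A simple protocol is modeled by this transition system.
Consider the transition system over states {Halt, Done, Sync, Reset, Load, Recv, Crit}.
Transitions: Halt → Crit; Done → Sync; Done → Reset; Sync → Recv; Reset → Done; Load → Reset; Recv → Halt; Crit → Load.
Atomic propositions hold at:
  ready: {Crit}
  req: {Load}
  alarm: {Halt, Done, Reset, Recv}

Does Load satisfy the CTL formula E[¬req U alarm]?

Sat(¬req) = {Halt, Done, Sync, Reset, Recv, Crit}
E[¬req U alarm]: least fixpoint, start Z0 = Sat(alarm) = {Halt, Done, Reset, Recv}, add states in Sat(¬req) with some successor in Z. Z1 = {Halt, Done, Sync, Reset, Recv}; fixed.
Sat(E[¬req U alarm]) = {Halt, Done, Sync, Reset, Recv}
Load ∉ Sat(E[¬req U alarm]) = {Halt, Done, Sync, Reset, Recv}, so the formula does not hold at Load.

No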